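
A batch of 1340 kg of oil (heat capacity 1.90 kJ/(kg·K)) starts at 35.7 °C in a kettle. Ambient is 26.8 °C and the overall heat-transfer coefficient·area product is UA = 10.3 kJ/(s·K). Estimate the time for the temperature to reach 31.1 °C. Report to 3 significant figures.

180 s

M c_p dT/dt = −UA(T − T_amb).
τ = M c_p/UA = 247.18 s; T_ss = T_amb = 26.800 °C.
T(t) = T_ss + (T₀ − T_ss)e^(−t/τ); set T = 31.1:
t = −τ ln[(T − T_ss)/(T₀ − T_ss)] = −247.18 · ln(0.48315) = 179.81 s.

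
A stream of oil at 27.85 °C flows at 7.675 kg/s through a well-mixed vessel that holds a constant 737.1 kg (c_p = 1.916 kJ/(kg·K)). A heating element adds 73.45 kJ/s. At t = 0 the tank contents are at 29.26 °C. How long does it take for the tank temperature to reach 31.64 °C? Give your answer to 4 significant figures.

M c_p dT/dt = ṁ c_p (T_in − T) + Q̇.
τ = M/ṁ = 96.0391 s; T_ss = T_in + Q̇/(ṁ c_p) = 32.8448 °C.
T(t) = T_ss + (T₀ − T_ss) e^(−t/τ). Set T = 31.64:
e^(−t/τ) = (31.64 − 32.8448)/(29.26 − 32.8448) = 0.336085
t = −96.0391 · ln(0.336085) = 104.720 s.

104.7 s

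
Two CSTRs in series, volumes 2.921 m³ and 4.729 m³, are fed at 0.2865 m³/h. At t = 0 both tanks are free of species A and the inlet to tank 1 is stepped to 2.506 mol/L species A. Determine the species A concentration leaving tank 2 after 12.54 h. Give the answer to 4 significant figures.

Species balance on tank i: dCᵢ/dt = (Cᵢ₋₁ − Cᵢ)/τᵢ with τᵢ = Vᵢ/Q.
τ₁ = 2.921/0.2865 = 10.1955 h; τ₂ = 4.729/0.2865 = 16.5061 h.
Tank 1: C₁ = C_in(1 − e^(−t/τ₁)). Tank 2 (τ₁ ≠ τ₂): C₂ = C_in[1 − (τ₁ e^(−t/τ₁) − τ₂ e^(−t/τ₂))/(τ₁ − τ₂)].
At t = 12.54: e^(−t/τ₁) = 0.292305, e^(−t/τ₂) = 0.467798.
C₂ = 2.506·[1 − (10.1955·0.292305 − 16.5061·0.467798)/(-6.31065)] = 2.506·0.248675 = 0.623180 mol/L.

0.6232 mol/L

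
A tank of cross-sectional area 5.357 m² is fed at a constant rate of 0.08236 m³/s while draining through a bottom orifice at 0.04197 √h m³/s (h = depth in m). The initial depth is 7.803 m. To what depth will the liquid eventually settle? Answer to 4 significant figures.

3.851 m

Volume balance on the tank: A dh/dt = Q_in − 0.04197 √h. At steady state dh/dt = 0:
Q_in = 0.04197 √h_ss ⇒ √h_ss = 0.08236/0.04197 = 1.96235.
h_ss = 1.96235² = 3.85083 m. (Since h₀ = 7.803 m > h_ss, the level will fall toward this value.)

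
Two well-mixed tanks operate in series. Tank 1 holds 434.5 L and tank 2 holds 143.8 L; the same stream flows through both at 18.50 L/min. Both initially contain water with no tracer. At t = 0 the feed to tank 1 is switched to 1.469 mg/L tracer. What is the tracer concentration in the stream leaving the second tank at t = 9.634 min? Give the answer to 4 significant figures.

0.2225 mg/L

Each tank obeys Vᵢ dCᵢ/dt = Q(Cᵢ₋₁ − Cᵢ), so τᵢ = Vᵢ/Q.
τ₁ = 434.5/18.50 = 23.4865 min; τ₂ = 143.8/18.50 = 7.77297 min.
Tank 1: C₁ = C_in(1 − e^(−t/τ₁)). Tank 2 (τ₁ ≠ τ₂): C₂ = C_in[1 − (τ₁ e^(−t/τ₁) − τ₂ e^(−t/τ₂))/(τ₁ − τ₂)].
At t = 9.634: e^(−t/τ₁) = 0.663522, e^(−t/τ₂) = 0.289551.
C₂ = 1.469·[1 − (23.4865·0.663522 − 7.77297·0.289551)/(15.7135)] = 1.469·0.151487 = 0.222534 mg/L.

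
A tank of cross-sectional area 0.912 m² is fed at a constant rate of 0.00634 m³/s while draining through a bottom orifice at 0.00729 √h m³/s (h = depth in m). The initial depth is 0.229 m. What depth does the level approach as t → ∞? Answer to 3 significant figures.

Accumulation of liquid (constant cross-section A): A dh/dt = Q_in − 0.00729 √h. At steady state dh/dt = 0:
Q_in = 0.00729 √h_ss ⇒ √h_ss = 0.00634/0.00729 = 0.86968.
h_ss = 0.86968² = 0.75635 m. (Since h₀ = 0.229 m < h_ss, the level will rise toward this value.)

0.756 m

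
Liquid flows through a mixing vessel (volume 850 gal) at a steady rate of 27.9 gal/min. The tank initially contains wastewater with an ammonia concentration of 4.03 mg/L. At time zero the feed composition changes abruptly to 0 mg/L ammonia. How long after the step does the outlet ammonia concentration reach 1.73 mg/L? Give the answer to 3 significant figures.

25.8 min

Species balance: V dC/dt = Q(C_in − C) ⇒ τ = V/Q = 30.466 min.
C(t) = C_in + (C₀ − C_in) e^(−t/τ). Set C = 1.73 and solve for t:
e^(−t/τ) = (C − C_in)/(C₀ − C_in) = (1.73 − 0)/(4.03 − 0) = 0.42928
t = −τ ln(…) = 30.466 × 0.84564 = 25.763 min.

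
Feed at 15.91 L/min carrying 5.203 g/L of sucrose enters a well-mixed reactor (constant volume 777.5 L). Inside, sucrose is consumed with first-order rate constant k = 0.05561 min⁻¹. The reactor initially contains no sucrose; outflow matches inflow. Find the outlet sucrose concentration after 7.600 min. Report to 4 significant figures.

Species balance: V dC/dt = Q C_in − Q C − k V C.
This is linear with rate a = Q/V + k = 0.0760730 min⁻¹.
C_ss = Q C_in/(Q + kV) = 1.39956 g/L; C(t) = C_ss + (C₀ − C_ss) e^(−a t).
C(7.600) = 1.39956 + (-1.39956)·e^(−0.0760730·7.600) = 1.39956 + (-1.39956)·0.560932 = 0.614504 g/L.

0.6145 g/L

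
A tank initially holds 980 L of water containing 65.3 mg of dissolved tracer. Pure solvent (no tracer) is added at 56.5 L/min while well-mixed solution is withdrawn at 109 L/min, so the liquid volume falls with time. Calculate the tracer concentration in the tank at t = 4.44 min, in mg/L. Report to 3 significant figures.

0.0497 mg/L

Let m(t) be the amount of tracer. Volume: V(t) = V₀ + (Q_in − Q_out) t = 980 − 52.500 t; V(4.44) = 746.90 L.
Species balance (pure solvent in): dm/dt = −Q_out · m/V(t).
dm/m = −Q_out dt/(V₀ − 52.500 t); integrating gives ln(m/m₀) = −(Q_out/(Q_in−Q_out)) ln(V/V₀).
m = m₀ (V₀/V)^(Q_out/(Q_in−Q_out)) = 65.3 × (980/746.90)^(-2.0762) = 37.153 mg.
C = m/V = 37.153/746.90 = 0.049743 mg/L.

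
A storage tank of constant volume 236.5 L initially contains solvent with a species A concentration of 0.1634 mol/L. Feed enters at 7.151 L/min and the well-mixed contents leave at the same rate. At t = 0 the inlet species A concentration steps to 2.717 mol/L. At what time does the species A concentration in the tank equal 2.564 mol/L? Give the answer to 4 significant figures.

93.09 min

Mass balance on the solute (V constant): V dC/dt = Q(C_in − C), so τ = V/Q = 33.0723 min.
C(t) = C_in + (C₀ − C_in) e^(−t/τ). Set C = 2.564 and solve for t:
e^(−t/τ) = (C − C_in)/(C₀ − C_in) = (2.564 − 2.717)/(0.1634 − 2.717) = 0.0599154
t = −τ ln(…) = 33.0723 × 2.81482 = 93.0926 min.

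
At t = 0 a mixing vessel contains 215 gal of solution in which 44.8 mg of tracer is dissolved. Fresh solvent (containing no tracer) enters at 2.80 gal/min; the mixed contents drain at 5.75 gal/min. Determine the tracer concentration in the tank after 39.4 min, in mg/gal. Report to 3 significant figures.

Total volume: dV/dt = Q_in − Q_out = -2.9500 gal/min, so V(t) = 215 − 2.9500 t and V(39.4) = 98.770 gal.
No tracer enters, so dm/dt = −Q_out · (m/V).
Separate: dm/m = −Q_out dt/V(t) ⇒ ln(m/m₀) = −(Q_out/(Q_in−Q_out)) ln(V/V₀).
m = m₀ (V₀/V)^(Q_out/(Q_in−Q_out)) = 44.8 × (215/98.770)^(-1.9492) = 9.8362 mg.
C = m/V = 9.8362/98.770 = 0.099587 mg/gal.

0.0996 mg/gal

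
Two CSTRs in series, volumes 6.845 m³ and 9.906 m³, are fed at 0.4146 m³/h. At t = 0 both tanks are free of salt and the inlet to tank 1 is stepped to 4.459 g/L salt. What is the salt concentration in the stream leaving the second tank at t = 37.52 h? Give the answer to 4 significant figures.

Species balance on tank i: dCᵢ/dt = (Cᵢ₋₁ − Cᵢ)/τᵢ with τᵢ = Vᵢ/Q.
τ₁ = 6.845/0.4146 = 16.5099 h; τ₂ = 9.906/0.4146 = 23.8929 h.
Solving the cascade with C₁(0)=C₂(0)=0 gives C₂(t) = C_in[1 − (τ₁ e^(−t/τ₁) − τ₂ e^(−t/τ₂))/(τ₁ − τ₂)].
At t = 37.52: e^(−t/τ₁) = 0.103046, e^(−t/τ₂) = 0.207974.
C₂ = 4.459·[1 − (16.5099·0.103046 − 23.8929·0.207974)/(-7.38302)] = 4.459·0.557386 = 2.48538 g/L.

2.485 g/L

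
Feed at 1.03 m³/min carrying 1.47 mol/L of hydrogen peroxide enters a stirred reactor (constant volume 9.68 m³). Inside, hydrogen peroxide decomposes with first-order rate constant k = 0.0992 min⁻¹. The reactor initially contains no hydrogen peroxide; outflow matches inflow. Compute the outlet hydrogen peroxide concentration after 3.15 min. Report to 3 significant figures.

0.363 mol/L

V dC/dt = Q(C_in − C) − k V C.
This is linear with rate a = Q/V + k = 0.20560 min⁻¹.
C_ss = Q C_in/(Q + kV) = 0.76076 mol/L; C(t) = C_ss + (C₀ − C_ss) e^(−a t).
C(3.15) = 0.76076 + (-0.76076)·e^(−0.20560·3.15) = 0.76076 + (-0.76076)·0.52327 = 0.36267 mol/L.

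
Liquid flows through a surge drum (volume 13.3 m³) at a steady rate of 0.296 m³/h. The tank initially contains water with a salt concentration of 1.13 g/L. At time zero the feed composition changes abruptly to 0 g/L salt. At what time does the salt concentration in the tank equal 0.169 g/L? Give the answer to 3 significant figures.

85.4 h

Species balance: V dC/dt = Q(C_in − C) ⇒ τ = V/Q = 44.932 h.
C(t) = C_in + (C₀ − C_in) e^(−t/τ). Set C = 0.169 and solve for t:
e^(−t/τ) = (C − C_in)/(C₀ − C_in) = (0.169 − 0)/(1.13 − 0) = 0.14956
t = −τ ln(…) = 44.932 × 1.9001 = 85.375 h.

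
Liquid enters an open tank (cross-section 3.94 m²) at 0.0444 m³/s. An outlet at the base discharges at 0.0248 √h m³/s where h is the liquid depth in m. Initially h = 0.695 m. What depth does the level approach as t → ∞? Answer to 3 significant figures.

3.21 m

A dh/dt = Q_in − 0.0248 √h. Steady state requires inflow = outflow:
Q_in = 0.0248 √h_ss ⇒ √h_ss = 0.0444/0.0248 = 1.7903.
h_ss = 1.7903² = 3.2053 m. (Since h₀ = 0.695 m < h_ss, the level will rise toward this value.)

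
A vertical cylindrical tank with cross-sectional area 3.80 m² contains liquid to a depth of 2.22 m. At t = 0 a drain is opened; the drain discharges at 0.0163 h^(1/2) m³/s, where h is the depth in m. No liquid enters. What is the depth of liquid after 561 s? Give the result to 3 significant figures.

0.0822 m

With no inflow, A dh/dt = −0.0163 √h.
Separate and integrate: 2(√h − √h₀) = −(0.0163/A) t.
√h = √2.22 − 0.0163·561/(2·3.80) = 1.4900 − 1.2032 = 0.28677.
h = 0.28677² = 0.082237 m.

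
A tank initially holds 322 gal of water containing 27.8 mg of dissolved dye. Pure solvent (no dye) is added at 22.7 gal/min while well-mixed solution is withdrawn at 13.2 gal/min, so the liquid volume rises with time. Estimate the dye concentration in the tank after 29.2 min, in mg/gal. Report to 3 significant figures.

0.0196 mg/gal

Total volume: dV/dt = Q_in − Q_out = 9.5000 gal/min, so V(t) = 322 + 9.5000 t and V(29.2) = 599.40 gal.
Solute balance: dm/dt = 0 − Q_out C = −Q_out m/V(t).
dm/m = −Q_out dt/(V₀ + 9.5000 t); integrating gives ln(m/m₀) = −(Q_out/(Q_in−Q_out)) ln(V/V₀).
m = m₀ (V₀/V)^(Q_out/(Q_in−Q_out)) = 27.8 × (322/599.40)^(1.3895) = 11.724 mg.
C = m/V = 11.724/599.40 = 0.019560 mg/gal.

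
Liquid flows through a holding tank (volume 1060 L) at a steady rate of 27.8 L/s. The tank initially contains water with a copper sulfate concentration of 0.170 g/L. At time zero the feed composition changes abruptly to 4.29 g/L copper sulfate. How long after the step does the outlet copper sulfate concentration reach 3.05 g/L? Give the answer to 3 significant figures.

45.8 s

Species balance on the tank: V dC/dt = Q(C_in − C), so τ = V/Q = 38.129 s.
C(t) = C_in + (C₀ − C_in) e^(−t/τ). Set C = 3.05 and solve for t:
e^(−t/τ) = (C − C_in)/(C₀ − C_in) = (3.05 − 4.29)/(0.170 − 4.29) = 0.30097
t = −τ ln(…) = 38.129 × 1.2007 = 45.784 s.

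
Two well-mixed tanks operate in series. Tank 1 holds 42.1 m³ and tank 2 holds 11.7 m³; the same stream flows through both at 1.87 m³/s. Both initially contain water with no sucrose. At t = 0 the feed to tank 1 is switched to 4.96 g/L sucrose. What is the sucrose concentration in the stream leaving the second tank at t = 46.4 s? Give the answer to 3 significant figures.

4.09 g/L

Species balance on tank i: dCᵢ/dt = (Cᵢ₋₁ − Cᵢ)/τᵢ with τᵢ = Vᵢ/Q.
τ₁ = 42.1/1.87 = 22.513 s; τ₂ = 11.7/1.87 = 6.2567 s.
Solving the cascade with C₁(0)=C₂(0)=0 gives C₂(t) = C_in[1 − (τ₁ e^(−t/τ₁) − τ₂ e^(−t/τ₂))/(τ₁ − τ₂)].
At t = 46.4: e^(−t/τ₁) = 0.12733, e^(−t/τ₂) = 0.00060151.
C₂ = 4.96·[1 − (22.513·0.12733 − 6.2567·0.00060151)/(16.257)] = 4.96·0.82390 = 4.0865 g/L.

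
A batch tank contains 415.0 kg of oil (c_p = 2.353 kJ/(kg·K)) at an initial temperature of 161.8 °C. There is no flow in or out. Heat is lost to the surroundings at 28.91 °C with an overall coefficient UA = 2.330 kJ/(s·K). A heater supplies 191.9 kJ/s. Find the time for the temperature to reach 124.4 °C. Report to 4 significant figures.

Lumped-capacitance energy balance: M c_p dT/dt = UA(T_amb − T) + Q̇.
τ = M c_p/UA = 419.097 s; T_ss = T_amb + Q̇/UA = 28.91 + 191.9/2.330 = 111.271 °C.
T(t) = T_ss + (T₀ − T_ss)e^(−t/τ); set T = 124.4:
t = −τ ln[(T − T_ss)/(T₀ − T_ss)] = −419.097 · ln(0.259838) = 564.815 s.

564.8 s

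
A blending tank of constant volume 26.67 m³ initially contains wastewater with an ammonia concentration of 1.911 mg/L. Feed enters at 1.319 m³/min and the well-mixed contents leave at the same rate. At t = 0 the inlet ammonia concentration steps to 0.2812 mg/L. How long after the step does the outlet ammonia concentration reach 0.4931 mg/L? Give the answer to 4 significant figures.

41.25 min

Species balance: V dC/dt = Q(C_in − C) ⇒ τ = V/Q = 20.2199 min.
C(t) = C_in + (C₀ − C_in) e^(−t/τ). Set C = 0.4931 and solve for t:
e^(−t/τ) = (C − C_in)/(C₀ − C_in) = (0.4931 − 0.2812)/(1.911 − 0.2812) = 0.130016
t = −τ ln(…) = 20.2199 × 2.04010 = 41.2505 min.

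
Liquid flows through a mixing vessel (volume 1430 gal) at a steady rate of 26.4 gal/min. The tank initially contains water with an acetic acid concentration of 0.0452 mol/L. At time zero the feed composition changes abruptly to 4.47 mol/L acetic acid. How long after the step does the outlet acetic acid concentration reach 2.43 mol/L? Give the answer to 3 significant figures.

41.9 min

Unsteady species balance (constant V, well mixed): V dC/dt = Q(C_in − C), so τ = V/Q = 54.167 min.
C(t) = C_in + (C₀ − C_in) e^(−t/τ). Set C = 2.43 and solve for t:
e^(−t/τ) = (C − C_in)/(C₀ − C_in) = (2.43 − 4.47)/(0.0452 − 4.47) = 0.46104
t = −τ ln(…) = 54.167 × 0.77428 = 41.940 min.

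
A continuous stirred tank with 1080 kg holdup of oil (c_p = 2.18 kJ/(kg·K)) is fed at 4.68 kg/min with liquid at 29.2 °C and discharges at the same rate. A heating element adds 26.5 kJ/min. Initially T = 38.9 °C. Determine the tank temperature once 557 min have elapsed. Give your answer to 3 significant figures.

32.4 °C

M c_p dT/dt = ṁ c_p (T_in − T) + Q̇.
Rearrange: dT/dt = (T_ss − T)/τ with τ = M/ṁ = 230.77 min and T_ss = T_in + Q̇/(ṁ c_p) = 31.797 °C.
Integrating: T(t) = T_ss + (T₀ − T_ss) e^(−t/τ).
T(557) = 31.797 + (7.1026)·e^(−557/230.77) = 31.797 + (7.1026)·0.089487 = 32.433 °C.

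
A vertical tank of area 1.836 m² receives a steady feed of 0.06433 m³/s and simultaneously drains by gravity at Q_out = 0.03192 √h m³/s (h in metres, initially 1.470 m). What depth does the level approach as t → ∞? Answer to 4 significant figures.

4.062 m

Accumulation of liquid (constant cross-section A): A dh/dt = Q_in − 0.03192 √h. At steady state dh/dt = 0:
Q_in = 0.03192 √h_ss ⇒ √h_ss = 0.06433/0.03192 = 2.01535.
h_ss = 2.01535² = 4.06164 m. (Since h₀ = 1.470 m < h_ss, the level will rise toward this value.)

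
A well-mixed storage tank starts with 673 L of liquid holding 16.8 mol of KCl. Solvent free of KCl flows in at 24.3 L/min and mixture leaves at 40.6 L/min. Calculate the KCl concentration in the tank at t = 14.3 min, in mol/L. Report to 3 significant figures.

Let m(t) be the amount of KCl. Volume: V(t) = V₀ + (Q_in − Q_out) t = 673 − 16.300 t; V(14.3) = 439.91 L.
Species balance (pure solvent in): dm/dt = −Q_out · m/V(t).
Separate: dm/m = −Q_out dt/V(t) ⇒ ln(m/m₀) = −(Q_out/(Q_in−Q_out)) ln(V/V₀).
m = m₀ (V₀/V)^(Q_out/(Q_in−Q_out)) = 16.8 × (673/439.91)^(-2.4908) = 5.8261 mol.
C = m/V = 5.8261/439.91 = 0.013244 mol/L.

0.0132 mol/L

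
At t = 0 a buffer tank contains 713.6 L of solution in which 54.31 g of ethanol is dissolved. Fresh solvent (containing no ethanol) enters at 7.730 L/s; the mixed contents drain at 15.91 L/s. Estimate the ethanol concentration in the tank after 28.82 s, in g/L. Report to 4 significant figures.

0.05210 g/L

Let m(t) be the amount of ethanol. Volume: V(t) = V₀ + (Q_in − Q_out) t = 713.6 − 8.18000 t; V(28.82) = 477.852 L.
Solute balance: dm/dt = 0 − Q_out C = −Q_out m/V(t).
dm/m = −Q_out dt/(V₀ − 8.18000 t); integrating gives ln(m/m₀) = −(Q_out/(Q_in−Q_out)) ln(V/V₀).
m = m₀ (V₀/V)^(Q_out/(Q_in−Q_out)) = 54.31 × (713.6/477.852)^(-1.94499) = 24.8965 g.
C = m/V = 24.8965/477.852 = 0.0521009 g/L.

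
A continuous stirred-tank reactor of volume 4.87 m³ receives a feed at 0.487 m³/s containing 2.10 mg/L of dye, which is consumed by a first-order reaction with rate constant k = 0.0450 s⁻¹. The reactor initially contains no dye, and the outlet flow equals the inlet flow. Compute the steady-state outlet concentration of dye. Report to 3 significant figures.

Species balance: V dC/dt = Q C_in − Q C − k V C.
Steady state (dC/dt = 0): C_ss = Q C_in/(Q + kV) = C_in/(1 + kV/Q).
C_ss = 0.487·2.10/(0.487 + 0.0450·4.87) = 1.0227/0.70615 = 1.4483 mg/L.

1.45 mg/L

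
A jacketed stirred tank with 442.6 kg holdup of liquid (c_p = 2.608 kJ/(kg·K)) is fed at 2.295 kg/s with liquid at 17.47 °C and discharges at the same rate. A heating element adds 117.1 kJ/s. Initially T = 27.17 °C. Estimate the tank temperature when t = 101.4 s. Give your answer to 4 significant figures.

31.20 °C

M c_p dT/dt = ṁ c_p (T_in − T) + Q̇.
τ = M/ṁ = 192.854 s; T_ss = T_in + Q̇/(ṁ c_p) = 17.47 + 117.1/(2.295·2.608) = 37.0344 °C.
Integrating: T(t) = T_ss + (T₀ − T_ss) e^(−t/τ).
T(101.4) = 37.0344 + (-9.86440)·e^(−101.4/192.854) = 37.0344 + (-9.86440)·0.591090 = 31.2036 °C.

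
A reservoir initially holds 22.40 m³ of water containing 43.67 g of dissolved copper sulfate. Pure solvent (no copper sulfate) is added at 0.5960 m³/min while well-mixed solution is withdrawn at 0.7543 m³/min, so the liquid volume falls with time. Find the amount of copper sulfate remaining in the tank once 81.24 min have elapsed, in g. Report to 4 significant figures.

0.7477 g

Total volume: dV/dt = Q_in − Q_out = -0.158300 m³/min, so V(t) = 22.40 − 0.158300 t and V(81.24) = 9.53971 m³.
Species balance (pure solvent in): dm/dt = −Q_out · m/V(t).
dm/m = −Q_out dt/(V₀ − 0.158300 t); integrating gives ln(m/m₀) = −(Q_out/(Q_in−Q_out)) ln(V/V₀).
m = m₀ (V₀/V)^(Q_out/(Q_in−Q_out)) = 43.67 × (22.40/9.53971)^(-4.76500) = 0.747713 g.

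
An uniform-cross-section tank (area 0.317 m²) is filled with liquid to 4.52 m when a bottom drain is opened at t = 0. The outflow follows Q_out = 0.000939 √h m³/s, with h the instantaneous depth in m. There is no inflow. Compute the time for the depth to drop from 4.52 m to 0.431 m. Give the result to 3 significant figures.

A dh/dt = −Q_out = −0.000939 √h.
∫ h^(−1/2) dh = −(0.000939/A) ∫ dt, giving 2√h = 2√h₀ − (0.000939/A) t.
t = 2A(√h₀ − √h)/0.000939 = 2·0.317·(√4.52 − √0.431)/0.000939
  = 0.63400 × (2.1260 − 0.65651) / 0.000939 = 992.20 s.

992 s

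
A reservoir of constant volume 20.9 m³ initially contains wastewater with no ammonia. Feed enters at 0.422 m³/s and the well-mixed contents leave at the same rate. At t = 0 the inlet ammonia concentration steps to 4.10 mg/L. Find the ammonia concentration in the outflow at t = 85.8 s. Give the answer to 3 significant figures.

Species balance on the tank: V dC/dt = Q(C_in − C).
So dC/dt = (C_in − C)/τ with τ = V/Q = 20.9/0.422 = 49.526 s.
This is linear first-order; C(t) = C_in + (C₀ − C_in) e^(−t/τ).
C(85.8) = 4.10 + (0 − 4.10)·e^(−85.8/49.526) = 4.10 + (-4.1000)·0.17686 = 3.3749 mg/L.

3.37 mg/L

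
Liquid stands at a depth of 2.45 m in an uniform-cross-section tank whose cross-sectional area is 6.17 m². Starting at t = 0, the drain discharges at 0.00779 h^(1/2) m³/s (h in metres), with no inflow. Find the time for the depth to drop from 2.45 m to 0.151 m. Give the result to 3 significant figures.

With no inflow, A dh/dt = −0.00779 √h.
Separate and integrate: 2(√h − √h₀) = −(0.00779/A) t.
t = 2A(√h₀ − √h)/0.00779 = 2·6.17·(√2.45 − √0.151)/0.00779
  = 12.340 × (1.5652 − 0.38859) / 0.00779 = 1863.9 s.

1860 s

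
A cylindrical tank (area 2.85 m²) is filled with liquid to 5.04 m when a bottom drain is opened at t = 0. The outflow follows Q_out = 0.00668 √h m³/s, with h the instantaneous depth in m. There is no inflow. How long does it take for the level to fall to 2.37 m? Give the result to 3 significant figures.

602 s

With no inflow, A dh/dt = −0.00668 √h.
This is separable: 2 d(√h)/dt = −0.00668/A, so √h = √h₀ − (0.00668/(2A)) t.
t = 2A(√h₀ − √h)/0.00668 = 2·2.85·(√5.04 − √2.37)/0.00668
  = 5.7000 × (2.2450 − 1.5395) / 0.00668 = 602.01 s.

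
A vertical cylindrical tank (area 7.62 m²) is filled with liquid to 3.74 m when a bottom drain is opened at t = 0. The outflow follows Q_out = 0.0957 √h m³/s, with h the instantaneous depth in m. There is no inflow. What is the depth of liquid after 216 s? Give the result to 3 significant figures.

0.334 m

A dh/dt = −Q_out = −0.0957 √h.
∫ h^(−1/2) dh = −(0.0957/A) ∫ dt, giving 2√h = 2√h₀ − (0.0957/A) t.
√h = √3.74 − 0.0957·216/(2·7.62) = 1.9339 − 1.3564 = 0.57753.
h = 0.57753² = 0.33354 m.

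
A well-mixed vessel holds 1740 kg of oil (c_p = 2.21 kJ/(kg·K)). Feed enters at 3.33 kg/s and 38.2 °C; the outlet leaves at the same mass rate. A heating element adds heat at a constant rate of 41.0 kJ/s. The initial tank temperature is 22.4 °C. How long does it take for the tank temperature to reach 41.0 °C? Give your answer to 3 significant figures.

M c_p dT/dt = ṁ c_p (T_in − T) + Q̇.
τ = M/ṁ = 522.52 s; T_ss = T_in + Q̇/(ṁ c_p) = 43.771 °C.
T(t) = T_ss + (T₀ − T_ss) e^(−t/τ). Set T = 41.0:
e^(−t/τ) = (41.0 − 43.771)/(22.4 − 43.771) = 0.12967
t = −522.52 · ln(0.12967) = 1067.4 s.

1070 s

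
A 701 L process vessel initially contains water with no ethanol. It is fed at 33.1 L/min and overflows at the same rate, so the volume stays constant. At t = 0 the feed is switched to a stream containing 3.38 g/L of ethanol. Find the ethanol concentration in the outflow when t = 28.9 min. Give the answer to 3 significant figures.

Transient balance on the dissolved component: V dC/dt = Q(C_in − C).
So dC/dt = (C_in − C)/τ with τ = V/Q = 701/33.1 = 21.178 min.
Integrating: C(t) = C_in + (C₀ − C_in) e^(−t/τ).
C(28.9) = 3.38 + (0 − 3.38)·e^(−28.9/21.178) = 3.38 + (-3.3800)·0.25548 = 2.5165 g/L.

2.52 g/L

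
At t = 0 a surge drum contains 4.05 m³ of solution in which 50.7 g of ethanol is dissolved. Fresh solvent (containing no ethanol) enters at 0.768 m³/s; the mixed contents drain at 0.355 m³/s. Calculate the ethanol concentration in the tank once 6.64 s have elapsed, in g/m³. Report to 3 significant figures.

4.79 g/m³

Total volume: dV/dt = Q_in − Q_out = 0.41300 m³/s, so V(t) = 4.05 + 0.41300 t and V(6.64) = 6.7923 m³.
No ethanol enters, so dm/dt = −Q_out · (m/V).
Separate: dm/m = −Q_out dt/V(t) ⇒ ln(m/m₀) = −(Q_out/(Q_in−Q_out)) ln(V/V₀).
m = m₀ (V₀/V)^(Q_out/(Q_in−Q_out)) = 50.7 × (4.05/6.7923)^(0.85956) = 32.507 g.
C = m/V = 32.507/6.7923 = 4.7859 g/m³.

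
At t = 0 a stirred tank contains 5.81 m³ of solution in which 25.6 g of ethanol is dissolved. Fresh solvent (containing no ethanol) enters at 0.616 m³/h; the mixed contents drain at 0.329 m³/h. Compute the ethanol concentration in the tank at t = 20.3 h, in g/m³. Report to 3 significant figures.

0.992 g/m³

Total volume: dV/dt = Q_in − Q_out = 0.28700 m³/h, so V(t) = 5.81 + 0.28700 t and V(20.3) = 11.636 m³.
Species balance (pure solvent in): dm/dt = −Q_out · m/V(t).
Separate: dm/m = −Q_out dt/V(t) ⇒ ln(m/m₀) = −(Q_out/(Q_in−Q_out)) ln(V/V₀).
m = m₀ (V₀/V)^(Q_out/(Q_in−Q_out)) = 25.6 × (5.81/11.636)^(1.1463) = 11.547 g.
C = m/V = 11.547/11.636 = 0.99234 g/m³.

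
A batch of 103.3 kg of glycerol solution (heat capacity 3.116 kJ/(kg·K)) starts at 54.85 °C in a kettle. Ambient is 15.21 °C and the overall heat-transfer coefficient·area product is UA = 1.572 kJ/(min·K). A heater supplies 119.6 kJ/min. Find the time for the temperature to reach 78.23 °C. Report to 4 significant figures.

210.1 min

M c_p dT/dt = −UA(T − T_amb) + Q̇.
τ = M c_p/UA = 204.760 min; T_ss = T_amb + Q̇/UA = 15.21 + 119.6/1.572 = 91.2914 °C.
T(t) = T_ss + (T₀ − T_ss)e^(−t/τ); set T = 78.23:
t = −τ ln[(T − T_ss)/(T₀ − T_ss)] = −204.760 · ln(0.358422) = 210.093 min.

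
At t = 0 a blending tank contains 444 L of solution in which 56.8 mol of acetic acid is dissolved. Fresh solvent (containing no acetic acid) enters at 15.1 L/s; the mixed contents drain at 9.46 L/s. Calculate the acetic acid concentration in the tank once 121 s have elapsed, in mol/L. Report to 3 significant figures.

0.0106 mol/L

Total volume: dV/dt = Q_in − Q_out = 5.6400 L/s, so V(t) = 444 + 5.6400 t and V(121) = 1126.4 L.
No acetic acid enters, so dm/dt = −Q_out · (m/V).
dm/m = −Q_out dt/(V₀ + 5.6400 t); integrating gives ln(m/m₀) = −(Q_out/(Q_in−Q_out)) ln(V/V₀).
m = m₀ (V₀/V)^(Q_out/(Q_in−Q_out)) = 56.8 × (444/1126.4)^(1.6773) = 11.917 mol.
C = m/V = 11.917/1126.4 = 0.010579 mol/L.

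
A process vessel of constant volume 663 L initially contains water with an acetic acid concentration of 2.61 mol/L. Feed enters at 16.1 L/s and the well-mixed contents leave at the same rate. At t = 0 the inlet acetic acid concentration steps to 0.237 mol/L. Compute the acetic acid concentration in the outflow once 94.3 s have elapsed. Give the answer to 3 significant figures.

Unsteady species balance (constant V, well mixed): V dC/dt = Q(C_in − C).
Rewrite as dC/dt + C/τ = C_in/τ, τ = V/Q = 41.180 s.
Solution: C(t) = C_in + (C₀ − C_in) e^(−t/τ).
C(94.3) = 0.237 + (2.61 − 0.237)·e^(−94.3/41.180) = 0.237 + (2.3730)·0.10127 = 0.47732 mol/L.

0.477 mol/L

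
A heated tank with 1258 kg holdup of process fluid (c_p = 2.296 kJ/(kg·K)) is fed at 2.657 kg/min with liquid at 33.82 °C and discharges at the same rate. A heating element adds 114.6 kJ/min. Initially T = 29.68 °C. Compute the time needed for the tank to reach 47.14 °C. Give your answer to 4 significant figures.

Unsteady energy balance on the tank contents: M c_p dT/dt = ṁ c_p (T_in − T) + 114.6.
τ = M/ṁ = 473.466 min; T_ss = T_in + Q̇/(ṁ c_p) = 52.6054 °C.
T(t) = T_ss + (T₀ − T_ss) e^(−t/τ). Set T = 47.14:
e^(−t/τ) = (47.14 − 52.6054)/(29.68 − 52.6054) = 0.238400
t = −473.466 · ln(0.238400) = 678.858 min.

678.9 min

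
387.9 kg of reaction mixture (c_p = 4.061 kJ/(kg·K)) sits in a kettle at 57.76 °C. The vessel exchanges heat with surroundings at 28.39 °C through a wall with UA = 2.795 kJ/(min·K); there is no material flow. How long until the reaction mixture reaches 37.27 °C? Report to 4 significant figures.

M c_p dT/dt = −UA(T − T_amb).
τ = M c_p/UA = 563.600 min; T_ss = T_amb = 28.3900 °C.
T(t) = T_ss + (T₀ − T_ss)e^(−t/τ); set T = 37.27:
t = −τ ln[(T − T_ss)/(T₀ − T_ss)] = −563.600 · ln(0.302349) = 674.163 min.

674.2 min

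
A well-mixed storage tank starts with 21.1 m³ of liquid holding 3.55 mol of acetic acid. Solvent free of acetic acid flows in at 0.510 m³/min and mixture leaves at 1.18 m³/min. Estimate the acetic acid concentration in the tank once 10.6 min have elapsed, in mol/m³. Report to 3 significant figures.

Let m(t) be the amount of acetic acid. Volume: V(t) = V₀ + (Q_in − Q_out) t = 21.1 − 0.67000 t; V(10.6) = 13.998 m³.
Solute balance: dm/dt = 0 − Q_out C = −Q_out m/V(t).
Separate: dm/m = −Q_out dt/V(t) ⇒ ln(m/m₀) = −(Q_out/(Q_in−Q_out)) ln(V/V₀).
m = m₀ (V₀/V)^(Q_out/(Q_in−Q_out)) = 3.55 × (21.1/13.998)^(-1.7612) = 1.7233 mol.
C = m/V = 1.7233/13.998 = 0.12311 mol/m³.

0.123 mol/m³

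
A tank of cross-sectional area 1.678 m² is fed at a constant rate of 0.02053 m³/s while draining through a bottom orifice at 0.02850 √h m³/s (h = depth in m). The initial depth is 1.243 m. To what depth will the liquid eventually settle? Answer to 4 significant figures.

Accumulation of liquid (constant cross-section A): A dh/dt = Q_in − 0.02850 √h. At steady state dh/dt = 0:
Q_in = 0.02850 √h_ss ⇒ √h_ss = 0.02053/0.02850 = 0.720351.
h_ss = 0.720351² = 0.518905 m. (Since h₀ = 1.243 m > h_ss, the level will fall toward this value.)

0.5189 m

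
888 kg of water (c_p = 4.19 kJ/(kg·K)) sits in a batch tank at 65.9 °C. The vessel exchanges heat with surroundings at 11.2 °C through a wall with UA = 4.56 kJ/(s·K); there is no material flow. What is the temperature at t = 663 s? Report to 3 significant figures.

M c_p dT/dt = −UA(T − T_amb).
dT/dt = (T_ss − T)/τ with T_ss = T_amb = 11.200 °C, τ = M c_p/UA = 888·4.19/4.56 = 815.95 s.
Integrating: T(t) = T_ss + (T₀ − T_ss) e^(−t/τ).
T(663) = 11.200 + (54.700)·0.44372 = 35.472 °C.

35.5 °C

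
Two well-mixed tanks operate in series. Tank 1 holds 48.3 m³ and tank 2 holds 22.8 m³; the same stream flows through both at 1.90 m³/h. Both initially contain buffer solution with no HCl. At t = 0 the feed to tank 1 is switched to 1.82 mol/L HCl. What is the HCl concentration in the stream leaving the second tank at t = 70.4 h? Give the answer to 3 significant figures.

1.61 mol/L

Species balance on tank i: dCᵢ/dt = (Cᵢ₋₁ − Cᵢ)/τᵢ with τᵢ = Vᵢ/Q.
τ₁ = 48.3/1.90 = 25.421 h; τ₂ = 22.8/1.90 = 12.000 h.
Tank 1: C₁ = C_in(1 − e^(−t/τ₁)). Tank 2 (τ₁ ≠ τ₂): C₂ = C_in[1 − (τ₁ e^(−t/τ₁) − τ₂ e^(−t/τ₂))/(τ₁ − τ₂)].
At t = 70.4: e^(−t/τ₁) = 0.062702, e^(−t/τ₂) = 0.0028323.
C₂ = 1.82·[1 − (25.421·0.062702 − 12.000·0.0028323)/(13.421)] = 1.82·0.88377 = 1.6085 mol/L.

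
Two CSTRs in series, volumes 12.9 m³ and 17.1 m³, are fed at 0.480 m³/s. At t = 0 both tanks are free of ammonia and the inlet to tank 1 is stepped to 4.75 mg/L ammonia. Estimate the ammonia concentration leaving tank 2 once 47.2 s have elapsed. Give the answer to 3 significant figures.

2.13 mg/L

Time constants: τᵢ = Vᵢ/Q for each well-mixed tank.
τ₁ = 12.9/0.480 = 26.875 s; τ₂ = 17.1/0.480 = 35.625 s.
Solving the cascade with C₁(0)=C₂(0)=0 gives C₂(t) = C_in[1 − (τ₁ e^(−t/τ₁) − τ₂ e^(−t/τ₂))/(τ₁ − τ₂)].
At t = 47.2: e^(−t/τ₁) = 0.17269, e^(−t/τ₂) = 0.26583.
C₂ = 4.75·[1 − (26.875·0.17269 − 35.625·0.26583)/(-8.7500)] = 4.75·0.44810 = 2.1285 mg/L.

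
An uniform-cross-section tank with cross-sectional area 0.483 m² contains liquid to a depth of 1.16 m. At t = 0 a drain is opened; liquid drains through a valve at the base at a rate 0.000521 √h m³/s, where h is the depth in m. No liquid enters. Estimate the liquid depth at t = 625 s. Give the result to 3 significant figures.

0.548 m

With no inflow, A dh/dt = −0.000521 √h.
∫ h^(−1/2) dh = −(0.000521/A) ∫ dt, giving 2√h = 2√h₀ − (0.000521/A) t.
√h = √1.16 − 0.000521·625/(2·0.483) = 1.0770 − 0.33709 = 0.73995.
h = 0.73995² = 0.54752 m.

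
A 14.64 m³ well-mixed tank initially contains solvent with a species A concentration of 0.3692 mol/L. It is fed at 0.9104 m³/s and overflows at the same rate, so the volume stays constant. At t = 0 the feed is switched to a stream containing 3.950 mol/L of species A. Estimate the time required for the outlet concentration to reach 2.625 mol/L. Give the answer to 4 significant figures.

15.99 s

Mass balance on the solute (V constant): V dC/dt = Q(C_in − C), so τ = V/Q = 16.0808 s.
C(t) = C_in + (C₀ − C_in) e^(−t/τ). Set C = 2.625 and solve for t:
e^(−t/τ) = (C − C_in)/(C₀ − C_in) = (2.625 − 3.950)/(0.3692 − 3.950) = 0.370029
t = −τ ln(…) = 16.0808 × 0.994174 = 15.9872 s.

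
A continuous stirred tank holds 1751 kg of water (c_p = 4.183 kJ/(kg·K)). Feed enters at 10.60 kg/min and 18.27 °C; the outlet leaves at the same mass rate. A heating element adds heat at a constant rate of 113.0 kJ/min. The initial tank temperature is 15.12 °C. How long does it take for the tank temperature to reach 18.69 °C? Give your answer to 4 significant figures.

162.7 min

M c_p dT/dt = ṁ c_p (T_in − T) + Q̇.
τ = M/ṁ = 165.189 min; T_ss = T_in + Q̇/(ṁ c_p) = 20.8185 °C.
T(t) = T_ss + (T₀ − T_ss) e^(−t/τ). Set T = 18.69:
e^(−t/τ) = (18.69 − 20.8185)/(15.12 − 20.8185) = 0.373519
t = −165.189 · ln(0.373519) = 162.675 min.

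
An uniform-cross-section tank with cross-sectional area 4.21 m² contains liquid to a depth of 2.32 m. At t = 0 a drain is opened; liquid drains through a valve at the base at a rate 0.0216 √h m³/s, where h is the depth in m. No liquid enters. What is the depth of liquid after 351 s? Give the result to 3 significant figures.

A dh/dt = −Q_out = −0.0216 √h.
∫ h^(−1/2) dh = −(0.0216/A) ∫ dt, giving 2√h = 2√h₀ − (0.0216/A) t.
√h = √2.32 − 0.0216·351/(2·4.21) = 1.5232 − 0.90043 = 0.62273.
h = 0.62273² = 0.38779 m.

0.388 m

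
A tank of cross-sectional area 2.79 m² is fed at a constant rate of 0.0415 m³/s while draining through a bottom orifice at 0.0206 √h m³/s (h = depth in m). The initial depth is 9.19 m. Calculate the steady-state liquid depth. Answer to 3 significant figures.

4.06 m

A dh/dt = Q_in − 0.0206 √h. Steady state requires inflow = outflow:
Q_in = 0.0206 √h_ss ⇒ √h_ss = 0.0415/0.0206 = 2.0146.
h_ss = 2.0146² = 4.0585 m. (Since h₀ = 9.19 m > h_ss, the level will fall toward this value.)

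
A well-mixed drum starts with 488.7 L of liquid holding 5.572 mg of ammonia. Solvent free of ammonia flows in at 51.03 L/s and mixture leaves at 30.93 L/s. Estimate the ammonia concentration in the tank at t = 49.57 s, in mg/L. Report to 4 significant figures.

0.0006784 mg/L

Total volume: dV/dt = Q_in − Q_out = 20.1000 L/s, so V(t) = 488.7 + 20.1000 t and V(49.57) = 1485.06 L.
Solute balance: dm/dt = 0 − Q_out C = −Q_out m/V(t).
dm/m = −Q_out dt/(V₀ + 20.1000 t); integrating gives ln(m/m₀) = −(Q_out/(Q_in−Q_out)) ln(V/V₀).
m = m₀ (V₀/V)^(Q_out/(Q_in−Q_out)) = 5.572 × (488.7/1485.06)^(1.53881) = 1.00746 mg.
C = m/V = 1.00746/1485.06 = 0.000678399 mg/L.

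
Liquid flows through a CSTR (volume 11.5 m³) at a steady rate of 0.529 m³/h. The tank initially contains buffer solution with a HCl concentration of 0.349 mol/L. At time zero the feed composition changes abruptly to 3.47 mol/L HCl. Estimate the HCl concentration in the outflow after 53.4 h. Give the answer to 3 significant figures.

3.20 mol/L

Transient balance on the dissolved component: V dC/dt = Q(C_in − C).
So dC/dt = (C_in − C)/τ with τ = V/Q = 11.5/0.529 = 21.739 h.
Solution: C(t) = C_in + (C₀ − C_in) e^(−t/τ).
C(53.4) = 3.47 + (0.349 − 3.47)·e^(−53.4/21.739) = 3.47 + (-3.1210)·0.085743 = 3.2024 mol/L.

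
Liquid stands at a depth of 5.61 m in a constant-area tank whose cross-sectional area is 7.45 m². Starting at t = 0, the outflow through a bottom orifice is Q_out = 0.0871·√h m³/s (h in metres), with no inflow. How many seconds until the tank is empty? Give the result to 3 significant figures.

405 s

A dh/dt = −Q_out = −0.0871 √h.
This is separable: 2 d(√h)/dt = −0.0871/A, so √h = √h₀ − (0.0871/(2A)) t.
Tank is empty when √h = 0: t_empty = 2A√h₀/0.0871.
t_empty = 2·7.45·√5.61/0.0871 = 14.900·2.3685/0.0871 = 405.18 s.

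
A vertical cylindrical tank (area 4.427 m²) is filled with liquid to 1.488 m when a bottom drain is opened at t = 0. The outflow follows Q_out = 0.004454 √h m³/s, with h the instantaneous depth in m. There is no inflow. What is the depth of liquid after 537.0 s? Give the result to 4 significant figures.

Accumulation of liquid (constant cross-section A): A dh/dt = −0.004454 √h.
∫ h^(−1/2) dh = −(0.004454/A) ∫ dt, giving 2√h = 2√h₀ − (0.004454/A) t.
√h = √1.488 − 0.004454·537.0/(2·4.427) = 1.21984 − 0.270138 = 0.949698.
h = 0.949698² = 0.901927 m.

0.9019 m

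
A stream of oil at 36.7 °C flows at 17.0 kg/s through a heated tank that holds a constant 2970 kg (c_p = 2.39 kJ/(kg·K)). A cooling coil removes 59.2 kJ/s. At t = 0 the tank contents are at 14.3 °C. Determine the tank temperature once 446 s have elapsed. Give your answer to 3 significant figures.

First-law balance (no shaft work): M c_p dT/dt = ṁ c_p (T_in − T) − 59.2.
τ = M/ṁ = 174.71 s; T_ss = T_in − Q̇/(ṁ c_p) = 36.7 − 59.2/(17.0·2.39) = 35.243 °C.
Integrating: T(t) = T_ss + (T₀ − T_ss) e^(−t/τ).
T(446) = 35.243 + (-20.943)·e^(−446/174.71) = 35.243 + (-20.943)·0.077859 = 33.612 °C.

33.6 °C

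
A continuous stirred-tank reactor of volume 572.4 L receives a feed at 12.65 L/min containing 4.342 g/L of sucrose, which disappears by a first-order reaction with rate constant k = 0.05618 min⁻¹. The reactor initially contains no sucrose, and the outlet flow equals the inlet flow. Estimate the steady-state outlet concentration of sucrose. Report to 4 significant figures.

1.226 g/L

Species balance: V dC/dt = Q C_in − Q C − k V C.
At steady state: 0 = Q C_in − (Q + kV) C_ss, so C_ss = Q C_in/(Q + kV).
C_ss = 12.65·4.342/(12.65 + 0.05618·572.4) = 54.9263/44.8074 = 1.22583 g/L.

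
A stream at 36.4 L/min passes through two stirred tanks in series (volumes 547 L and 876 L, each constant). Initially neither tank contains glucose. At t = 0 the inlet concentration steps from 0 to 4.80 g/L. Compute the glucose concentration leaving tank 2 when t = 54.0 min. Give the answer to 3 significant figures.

3.66 g/L

Time constants: τᵢ = Vᵢ/Q for each well-mixed tank.
τ₁ = 547/36.4 = 15.027 min; τ₂ = 876/36.4 = 24.066 min.
Solving the cascade with C₁(0)=C₂(0)=0 gives C₂(t) = C_in[1 − (τ₁ e^(−t/τ₁) − τ₂ e^(−t/τ₂))/(τ₁ − τ₂)].
At t = 54.0: e^(−t/τ₁) = 0.027504, e^(−t/τ₂) = 0.10605.
C₂ = 4.80·[1 − (15.027·0.027504 − 24.066·0.10605)/(-9.0385)] = 4.80·0.76336 = 3.6641 g/L.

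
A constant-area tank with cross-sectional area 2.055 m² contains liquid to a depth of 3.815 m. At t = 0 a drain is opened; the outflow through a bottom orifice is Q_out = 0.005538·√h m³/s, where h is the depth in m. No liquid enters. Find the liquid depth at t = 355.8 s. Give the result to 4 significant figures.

2.172 m

Mass balance (ρ constant): A dh/dt = −0.005538 √h.
This is separable: 2 d(√h)/dt = −0.005538/A, so √h = √h₀ − (0.005538/(2A)) t.
√h = √3.815 − 0.005538·355.8/(2·2.055) = 1.95320 − 0.479421 = 1.47378.
h = 1.47378² = 2.17203 m.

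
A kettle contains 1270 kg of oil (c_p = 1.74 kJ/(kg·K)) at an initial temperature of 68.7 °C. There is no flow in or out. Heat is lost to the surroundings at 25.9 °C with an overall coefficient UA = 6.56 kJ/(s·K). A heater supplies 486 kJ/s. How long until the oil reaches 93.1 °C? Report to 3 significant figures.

Lumped-capacitance energy balance: M c_p dT/dt = UA(T_amb − T) + Q̇.
τ = M c_p/UA = 336.86 s; T_ss = T_amb + Q̇/UA = 25.9 + 486/6.56 = 99.985 °C.
T(t) = T_ss + (T₀ − T_ss)e^(−t/τ); set T = 93.1:
t = −τ ln[(T − T_ss)/(T₀ − T_ss)] = −336.86 · ln(0.22008) = 509.92 s.

510 s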